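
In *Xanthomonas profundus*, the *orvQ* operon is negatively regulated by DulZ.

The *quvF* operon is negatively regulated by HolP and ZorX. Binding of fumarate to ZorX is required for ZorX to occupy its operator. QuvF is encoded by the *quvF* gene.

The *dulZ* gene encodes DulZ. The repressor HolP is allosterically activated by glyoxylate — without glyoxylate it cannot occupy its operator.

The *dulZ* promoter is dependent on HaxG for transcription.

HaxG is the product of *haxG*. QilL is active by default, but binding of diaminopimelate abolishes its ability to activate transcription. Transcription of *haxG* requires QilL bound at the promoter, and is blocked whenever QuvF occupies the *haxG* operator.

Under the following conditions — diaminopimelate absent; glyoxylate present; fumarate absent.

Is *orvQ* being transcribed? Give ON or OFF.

OFF

Glyoxylate is present, so HolP is active.
Fumarate is absent, so ZorX is inactive.
With repressor HolP bound, *quvF* is not transcribed.
So QuvF is not produced.
Diaminopimelate is absent, so QilL is active.
No repressor is bound and QilL is active, so *haxG* is transcribed.
So HaxG is produced and active.
No repressor is bound and HaxG is active, so *dulZ* is transcribed.
So DulZ is produced and active.
With repressor DulZ bound, *orvQ* is not transcribed.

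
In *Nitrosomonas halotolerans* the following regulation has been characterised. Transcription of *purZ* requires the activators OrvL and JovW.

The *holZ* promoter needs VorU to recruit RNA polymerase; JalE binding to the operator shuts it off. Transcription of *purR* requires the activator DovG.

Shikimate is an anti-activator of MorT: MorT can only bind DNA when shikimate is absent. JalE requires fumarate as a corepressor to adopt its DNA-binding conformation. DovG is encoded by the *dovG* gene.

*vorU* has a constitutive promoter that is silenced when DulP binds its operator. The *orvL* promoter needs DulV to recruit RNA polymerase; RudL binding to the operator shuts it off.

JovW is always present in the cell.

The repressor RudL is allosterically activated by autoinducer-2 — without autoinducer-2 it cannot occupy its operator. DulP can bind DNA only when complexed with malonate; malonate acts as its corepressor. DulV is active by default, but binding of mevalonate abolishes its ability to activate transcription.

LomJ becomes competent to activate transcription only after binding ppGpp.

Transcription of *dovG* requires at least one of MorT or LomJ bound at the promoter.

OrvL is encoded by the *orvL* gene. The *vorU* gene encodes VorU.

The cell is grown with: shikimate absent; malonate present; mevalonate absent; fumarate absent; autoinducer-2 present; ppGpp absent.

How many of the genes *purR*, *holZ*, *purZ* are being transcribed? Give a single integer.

Shikimate is absent, so MorT is active.
ppGpp is absent, so LomJ is inactive.
Activator MorT is present, so *dovG* is transcribed.
So DovG is produced and active.
No repressor is bound and DovG is active, so *purR* is transcribed.
→ *purR* is ON.
Malonate is present, so DulP is active.
With repressor DulP bound, *vorU* is not transcribed.
So VorU is not produced.
Fumarate is absent, so JalE is inactive.
Required activator VorU is absent, so *holZ* is not transcribed.
→ *holZ* is OFF.
Mevalonate is absent, so DulV is active.
Autoinducer-2 is present, so RudL is active.
With repressor RudL bound, *orvL* is not transcribed.
So OrvL is not produced.
JovW is produced constitutively and is active.
Required activator OrvL is absent, so *purZ* is not transcribed.
→ *purZ* is OFF.
1 of the 3 genes is transcribed.

1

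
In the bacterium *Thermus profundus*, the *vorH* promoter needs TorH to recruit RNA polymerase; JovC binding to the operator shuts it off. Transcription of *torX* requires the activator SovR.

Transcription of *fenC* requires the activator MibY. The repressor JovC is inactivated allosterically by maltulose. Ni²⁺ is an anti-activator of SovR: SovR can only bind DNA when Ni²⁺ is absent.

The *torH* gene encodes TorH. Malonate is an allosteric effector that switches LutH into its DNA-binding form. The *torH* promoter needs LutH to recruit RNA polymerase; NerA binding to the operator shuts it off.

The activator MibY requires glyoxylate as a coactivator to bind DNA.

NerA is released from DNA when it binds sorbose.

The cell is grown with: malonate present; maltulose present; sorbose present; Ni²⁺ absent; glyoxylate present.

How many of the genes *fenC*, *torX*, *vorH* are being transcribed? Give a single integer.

3

Glyoxylate is present, so MibY is active.
No repressor is bound and MibY is active, so *fenC* is transcribed.
→ *fenC* is ON.
Ni²⁺ is absent, so SovR is active.
No repressor is bound and SovR is active, so *torX* is transcribed.
→ *torX* is ON.
Maltulose is present, so JovC is inactive.
Sorbose is present, so NerA is inactive.
Malonate is present, so LutH is active.
No repressor is bound and LutH is active, so *torH* is transcribed.
So TorH is produced and active.
No repressor is bound and TorH is active, so *vorH* is transcribed.
→ *vorH* is ON.
3 of the 3 genes are transcribed.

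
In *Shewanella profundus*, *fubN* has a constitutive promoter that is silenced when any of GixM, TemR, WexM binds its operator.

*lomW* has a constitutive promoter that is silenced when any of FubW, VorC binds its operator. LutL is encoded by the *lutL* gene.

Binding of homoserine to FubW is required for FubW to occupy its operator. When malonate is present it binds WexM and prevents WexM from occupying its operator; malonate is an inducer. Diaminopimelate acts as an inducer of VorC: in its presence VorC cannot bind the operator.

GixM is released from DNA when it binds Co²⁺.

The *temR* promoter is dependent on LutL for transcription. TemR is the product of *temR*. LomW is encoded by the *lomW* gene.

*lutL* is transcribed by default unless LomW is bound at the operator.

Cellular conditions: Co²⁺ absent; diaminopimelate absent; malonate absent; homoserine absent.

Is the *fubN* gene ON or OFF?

OFF

Co²⁺ is absent, so GixM is active.
Homoserine is absent, so FubW is inactive.
Diaminopimelate is absent, so VorC is active.
With repressor VorC bound, *lomW* is not transcribed.
So LomW is not produced.
With no repressor bound, *lutL* is transcribed.
So LutL is produced and active.
No repressor is bound and LutL is active, so *temR* is transcribed.
So TemR is produced and active.
Malonate is absent, so WexM is active.
With repressor GixM bound, *fubN* is not transcribed.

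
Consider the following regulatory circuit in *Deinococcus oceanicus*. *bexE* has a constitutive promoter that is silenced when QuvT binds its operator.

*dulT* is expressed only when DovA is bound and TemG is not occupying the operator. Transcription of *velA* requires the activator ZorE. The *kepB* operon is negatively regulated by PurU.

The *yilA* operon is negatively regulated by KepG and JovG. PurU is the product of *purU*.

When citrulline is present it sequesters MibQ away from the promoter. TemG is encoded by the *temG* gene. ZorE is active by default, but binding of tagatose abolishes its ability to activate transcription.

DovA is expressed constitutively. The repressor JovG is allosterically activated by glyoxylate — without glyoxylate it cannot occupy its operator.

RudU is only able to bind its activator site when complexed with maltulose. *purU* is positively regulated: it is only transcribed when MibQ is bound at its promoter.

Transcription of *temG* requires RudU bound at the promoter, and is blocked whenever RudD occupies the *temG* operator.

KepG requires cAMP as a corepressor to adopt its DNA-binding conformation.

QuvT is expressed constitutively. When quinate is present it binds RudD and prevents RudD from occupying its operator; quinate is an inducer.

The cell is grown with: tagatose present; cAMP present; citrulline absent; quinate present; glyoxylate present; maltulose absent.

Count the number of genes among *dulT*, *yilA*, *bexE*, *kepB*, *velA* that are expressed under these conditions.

DovA is produced constitutively and is active.
Maltulose is absent, so RudU is inactive.
Quinate is present, so RudD is inactive.
Required activator RudU is absent, so *temG* is not transcribed.
So TemG is not produced.
No repressor is bound and DovA is active, so *dulT* is transcribed.
→ *dulT* is ON.
cAMP is present, so KepG is active.
Glyoxylate is present, so JovG is active.
With repressor KepG bound, *yilA* is not transcribed.
→ *yilA* is OFF.
QuvT is produced constitutively and is active.
With repressor QuvT bound, *bexE* is not transcribed.
→ *bexE* is OFF.
Citrulline is absent, so MibQ is active.
No repressor is bound and MibQ is active, so *purU* is transcribed.
So PurU is produced and active.
With repressor PurU bound, *kepB* is not transcribed.
→ *kepB* is OFF.
Tagatose is present, so ZorE is inactive.
Required activator ZorE is absent, so *velA* is not transcribed.
→ *velA* is OFF.
1 of the 5 genes is transcribed.

1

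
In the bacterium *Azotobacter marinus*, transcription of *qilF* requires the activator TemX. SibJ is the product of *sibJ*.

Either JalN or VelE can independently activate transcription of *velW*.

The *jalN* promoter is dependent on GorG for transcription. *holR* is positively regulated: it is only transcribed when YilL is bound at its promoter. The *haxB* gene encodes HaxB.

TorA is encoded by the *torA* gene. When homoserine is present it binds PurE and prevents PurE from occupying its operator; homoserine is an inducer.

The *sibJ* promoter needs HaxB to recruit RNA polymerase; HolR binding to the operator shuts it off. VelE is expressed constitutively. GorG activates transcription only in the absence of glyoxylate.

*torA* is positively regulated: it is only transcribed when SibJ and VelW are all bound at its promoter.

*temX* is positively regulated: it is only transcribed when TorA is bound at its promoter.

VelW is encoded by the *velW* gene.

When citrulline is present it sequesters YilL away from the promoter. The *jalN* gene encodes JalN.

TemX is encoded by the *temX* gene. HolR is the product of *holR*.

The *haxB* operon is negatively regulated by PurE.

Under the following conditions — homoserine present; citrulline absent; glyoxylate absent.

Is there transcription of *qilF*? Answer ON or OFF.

Citrulline is absent, so YilL is active.
No repressor is bound and YilL is active, so *holR* is transcribed.
So HolR is produced and active.
Homoserine is present, so PurE is inactive.
With no repressor bound, *haxB* is transcribed.
So HaxB is produced and active.
With repressor HolR bound, *sibJ* is not transcribed.
So SibJ is not produced.
Glyoxylate is absent, so GorG is active.
No repressor is bound and GorG is active, so *jalN* is transcribed.
So JalN is produced and active.
VelE is produced constitutively and is active.
Activator JalN is present, so *velW* is transcribed.
So VelW is produced and active.
Required activator SibJ is absent, so *torA* is not transcribed.
So TorA is not produced.
Required activator TorA is absent, so *temX* is not transcribed.
So TemX is not produced.
Required activator TemX is absent, so *qilF* is not transcribed.

OFF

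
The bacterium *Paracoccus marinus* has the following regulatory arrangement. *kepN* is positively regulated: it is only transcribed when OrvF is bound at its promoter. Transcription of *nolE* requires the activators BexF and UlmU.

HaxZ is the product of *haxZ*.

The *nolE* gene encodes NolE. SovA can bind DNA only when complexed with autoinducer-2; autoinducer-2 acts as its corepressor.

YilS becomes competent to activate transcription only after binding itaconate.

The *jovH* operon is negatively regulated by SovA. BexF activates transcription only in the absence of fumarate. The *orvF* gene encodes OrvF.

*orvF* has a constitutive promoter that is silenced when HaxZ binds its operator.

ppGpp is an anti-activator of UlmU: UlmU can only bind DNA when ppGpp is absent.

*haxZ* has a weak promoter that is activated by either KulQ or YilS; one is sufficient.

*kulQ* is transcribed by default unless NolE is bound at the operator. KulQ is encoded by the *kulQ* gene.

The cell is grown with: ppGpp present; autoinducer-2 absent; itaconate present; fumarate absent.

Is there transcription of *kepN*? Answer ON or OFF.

OFF

Fumarate is absent, so BexF is active.
ppGpp is present, so UlmU is inactive.
Required activator UlmU is absent, so *nolE* is not transcribed.
So NolE is not produced.
With no repressor bound, *kulQ* is transcribed.
So KulQ is produced and active.
Itaconate is present, so YilS is active.
Activator KulQ is present, so *haxZ* is transcribed.
So HaxZ is produced and active.
With repressor HaxZ bound, *orvF* is not transcribed.
So OrvF is not produced.
Required activator OrvF is absent, so *kepN* is not transcribed.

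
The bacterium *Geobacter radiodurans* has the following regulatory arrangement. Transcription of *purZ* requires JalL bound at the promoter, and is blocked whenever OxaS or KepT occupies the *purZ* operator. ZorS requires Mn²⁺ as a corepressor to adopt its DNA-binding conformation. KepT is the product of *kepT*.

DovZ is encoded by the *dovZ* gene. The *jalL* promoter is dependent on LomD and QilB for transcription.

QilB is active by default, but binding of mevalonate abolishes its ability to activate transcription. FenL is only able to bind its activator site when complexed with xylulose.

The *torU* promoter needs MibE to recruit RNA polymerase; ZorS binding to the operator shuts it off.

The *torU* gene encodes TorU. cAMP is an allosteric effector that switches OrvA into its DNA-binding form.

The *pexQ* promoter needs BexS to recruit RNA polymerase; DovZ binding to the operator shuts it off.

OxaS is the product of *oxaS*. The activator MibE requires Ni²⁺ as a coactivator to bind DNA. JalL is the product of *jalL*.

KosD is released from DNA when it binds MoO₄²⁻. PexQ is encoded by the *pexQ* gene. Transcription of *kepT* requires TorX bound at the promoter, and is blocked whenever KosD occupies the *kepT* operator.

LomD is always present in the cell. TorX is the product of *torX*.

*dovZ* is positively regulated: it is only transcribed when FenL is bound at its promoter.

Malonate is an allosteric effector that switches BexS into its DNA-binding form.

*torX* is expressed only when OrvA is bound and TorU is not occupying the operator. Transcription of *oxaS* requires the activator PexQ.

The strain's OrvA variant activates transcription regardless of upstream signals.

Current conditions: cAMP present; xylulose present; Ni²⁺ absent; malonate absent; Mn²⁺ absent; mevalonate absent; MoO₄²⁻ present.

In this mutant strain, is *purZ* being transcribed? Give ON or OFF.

OFF

LomD is produced constitutively and is active.
Mevalonate is absent, so QilB is active.
No repressor is bound and LomD and QilB are active, so *jalL* is transcribed.
So JalL is produced and active.
Xylulose is present, so FenL is active.
No repressor is bound and FenL is active, so *dovZ* is transcribed.
So DovZ is produced and active.
Malonate is absent, so BexS is inactive.
With repressor DovZ bound, *pexQ* is not transcribed.
So PexQ is not produced.
Required activator PexQ is absent, so *oxaS* is not transcribed.
So OxaS is not produced.
Mn²⁺ is absent, so ZorS is inactive.
Ni²⁺ is absent, so MibE is inactive.
Required activator MibE is absent, so *torU* is not transcribed.
So TorU is not produced.
OrvA is constitutively active in this strain.
No repressor is bound and OrvA is active, so *torX* is transcribed.
So TorX is produced and active.
MoO₄²⁻ is present, so KosD is inactive.
No repressor is bound and TorX is active, so *kepT* is transcribed.
So KepT is produced and active.
With repressor KepT bound, *purZ* is not transcribed.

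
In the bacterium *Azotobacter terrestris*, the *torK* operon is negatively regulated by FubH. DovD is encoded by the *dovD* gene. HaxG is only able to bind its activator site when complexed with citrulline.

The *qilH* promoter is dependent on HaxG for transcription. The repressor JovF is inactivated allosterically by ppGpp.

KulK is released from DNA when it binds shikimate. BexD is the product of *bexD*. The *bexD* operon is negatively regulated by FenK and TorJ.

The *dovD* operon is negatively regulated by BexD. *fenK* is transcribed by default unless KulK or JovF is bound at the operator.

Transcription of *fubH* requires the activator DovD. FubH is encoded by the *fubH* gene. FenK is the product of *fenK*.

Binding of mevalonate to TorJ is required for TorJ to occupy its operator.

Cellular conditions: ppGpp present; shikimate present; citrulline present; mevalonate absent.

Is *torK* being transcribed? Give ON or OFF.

Shikimate is present, so KulK is inactive.
ppGpp is present, so JovF is inactive.
With no repressor bound, *fenK* is transcribed.
So FenK is produced and active.
Mevalonate is absent, so TorJ is inactive.
With repressor FenK bound, *bexD* is not transcribed.
So BexD is not produced.
With no repressor bound, *dovD* is transcribed.
So DovD is produced and active.
No repressor is bound and DovD is active, so *fubH* is transcribed.
So FubH is produced and active.
With repressor FubH bound, *torK* is not transcribed.

OFF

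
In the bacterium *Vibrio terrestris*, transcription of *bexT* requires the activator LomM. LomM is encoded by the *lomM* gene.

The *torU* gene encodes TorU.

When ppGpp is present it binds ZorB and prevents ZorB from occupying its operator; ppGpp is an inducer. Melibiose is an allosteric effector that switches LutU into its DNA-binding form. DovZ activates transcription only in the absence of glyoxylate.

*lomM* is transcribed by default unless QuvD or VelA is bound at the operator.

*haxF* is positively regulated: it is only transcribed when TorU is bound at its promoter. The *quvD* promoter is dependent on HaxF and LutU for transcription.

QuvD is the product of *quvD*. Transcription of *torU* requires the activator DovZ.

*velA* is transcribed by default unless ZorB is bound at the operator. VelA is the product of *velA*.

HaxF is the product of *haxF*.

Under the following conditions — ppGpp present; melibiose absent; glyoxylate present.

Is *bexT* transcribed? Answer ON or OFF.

Glyoxylate is present, so DovZ is inactive.
Required activator DovZ is absent, so *torU* is not transcribed.
So TorU is not produced.
Required activator TorU is absent, so *haxF* is not transcribed.
So HaxF is not produced.
Melibiose is absent, so LutU is inactive.
Required activator HaxF is absent, so *quvD* is not transcribed.
So QuvD is not produced.
ppGpp is present, so ZorB is inactive.
With no repressor bound, *velA* is transcribed.
So VelA is produced and active.
With repressor VelA bound, *lomM* is not transcribed.
So LomM is not produced.
Required activator LomM is absent, so *bexT* is not transcribed.

OFF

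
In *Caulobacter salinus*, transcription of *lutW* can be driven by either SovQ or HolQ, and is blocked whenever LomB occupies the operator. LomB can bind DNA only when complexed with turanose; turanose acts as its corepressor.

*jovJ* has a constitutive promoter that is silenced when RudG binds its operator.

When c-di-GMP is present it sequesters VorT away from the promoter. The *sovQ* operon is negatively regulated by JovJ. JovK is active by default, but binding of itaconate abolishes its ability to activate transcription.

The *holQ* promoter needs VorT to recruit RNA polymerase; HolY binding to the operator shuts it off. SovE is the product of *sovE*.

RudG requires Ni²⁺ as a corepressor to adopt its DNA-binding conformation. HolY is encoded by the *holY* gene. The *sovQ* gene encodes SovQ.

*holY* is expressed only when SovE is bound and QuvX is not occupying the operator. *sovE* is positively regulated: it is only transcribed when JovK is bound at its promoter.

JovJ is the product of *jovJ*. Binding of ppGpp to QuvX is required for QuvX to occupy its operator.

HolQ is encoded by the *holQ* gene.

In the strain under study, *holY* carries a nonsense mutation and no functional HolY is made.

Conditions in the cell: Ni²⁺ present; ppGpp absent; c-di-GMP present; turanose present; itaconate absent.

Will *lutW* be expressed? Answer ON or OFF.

OFF

Ni²⁺ is present, so RudG is active.
With repressor RudG bound, *jovJ* is not transcribed.
So JovJ is not produced.
With no repressor bound, *sovQ* is transcribed.
So SovQ is produced and active.
HolY is non-functional in this strain, so it has no effect.
c-di-GMP is present, so VorT is inactive.
Required activator VorT is absent, so *holQ* is not transcribed.
So HolQ is not produced.
Turanose is present, so LomB is active.
With repressor LomB bound, *lutW* is not transcribed.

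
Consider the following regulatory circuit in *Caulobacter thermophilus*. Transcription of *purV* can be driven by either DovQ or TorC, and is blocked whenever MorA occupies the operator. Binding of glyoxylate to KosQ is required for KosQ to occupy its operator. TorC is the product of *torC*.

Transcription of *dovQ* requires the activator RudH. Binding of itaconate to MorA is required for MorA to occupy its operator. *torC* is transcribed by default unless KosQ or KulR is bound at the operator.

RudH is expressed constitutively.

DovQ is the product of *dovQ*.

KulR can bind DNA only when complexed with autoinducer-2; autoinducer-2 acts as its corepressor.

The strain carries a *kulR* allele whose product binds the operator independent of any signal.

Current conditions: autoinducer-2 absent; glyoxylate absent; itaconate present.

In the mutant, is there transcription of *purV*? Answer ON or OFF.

RudH is produced constitutively and is active.
No repressor is bound and RudH is active, so *dovQ* is transcribed.
So DovQ is produced and active.
Itaconate is present, so MorA is active.
Glyoxylate is absent, so KosQ is inactive.
KulR is constitutively active in this strain.
With repressor KulR bound, *torC* is not transcribed.
So TorC is not produced.
With repressor MorA bound, *purV* is not transcribed.

OFF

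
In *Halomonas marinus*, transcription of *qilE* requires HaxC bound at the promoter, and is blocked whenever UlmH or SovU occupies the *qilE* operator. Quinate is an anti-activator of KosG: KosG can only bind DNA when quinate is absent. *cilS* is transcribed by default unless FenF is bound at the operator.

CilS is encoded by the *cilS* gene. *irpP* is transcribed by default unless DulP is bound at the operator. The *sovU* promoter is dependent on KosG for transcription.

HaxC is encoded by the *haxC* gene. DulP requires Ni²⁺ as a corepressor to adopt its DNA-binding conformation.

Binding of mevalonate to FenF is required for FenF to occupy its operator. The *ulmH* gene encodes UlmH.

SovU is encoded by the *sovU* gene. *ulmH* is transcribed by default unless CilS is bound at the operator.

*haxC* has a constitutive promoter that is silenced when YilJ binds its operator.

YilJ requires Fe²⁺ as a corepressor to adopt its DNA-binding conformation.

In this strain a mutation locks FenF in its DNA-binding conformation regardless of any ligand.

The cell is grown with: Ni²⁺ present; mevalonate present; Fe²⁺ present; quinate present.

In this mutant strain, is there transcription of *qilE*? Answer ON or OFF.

OFF

Fe²⁺ is present, so YilJ is active.
With repressor YilJ bound, *haxC* is not transcribed.
So HaxC is not produced.
FenF is constitutively active in this strain.
With repressor FenF bound, *cilS* is not transcribed.
So CilS is not produced.
With no repressor bound, *ulmH* is transcribed.
So UlmH is produced and active.
Quinate is present, so KosG is inactive.
Required activator KosG is absent, so *sovU* is not transcribed.
So SovU is not produced.
With repressor UlmH bound, *qilE* is not transcribed.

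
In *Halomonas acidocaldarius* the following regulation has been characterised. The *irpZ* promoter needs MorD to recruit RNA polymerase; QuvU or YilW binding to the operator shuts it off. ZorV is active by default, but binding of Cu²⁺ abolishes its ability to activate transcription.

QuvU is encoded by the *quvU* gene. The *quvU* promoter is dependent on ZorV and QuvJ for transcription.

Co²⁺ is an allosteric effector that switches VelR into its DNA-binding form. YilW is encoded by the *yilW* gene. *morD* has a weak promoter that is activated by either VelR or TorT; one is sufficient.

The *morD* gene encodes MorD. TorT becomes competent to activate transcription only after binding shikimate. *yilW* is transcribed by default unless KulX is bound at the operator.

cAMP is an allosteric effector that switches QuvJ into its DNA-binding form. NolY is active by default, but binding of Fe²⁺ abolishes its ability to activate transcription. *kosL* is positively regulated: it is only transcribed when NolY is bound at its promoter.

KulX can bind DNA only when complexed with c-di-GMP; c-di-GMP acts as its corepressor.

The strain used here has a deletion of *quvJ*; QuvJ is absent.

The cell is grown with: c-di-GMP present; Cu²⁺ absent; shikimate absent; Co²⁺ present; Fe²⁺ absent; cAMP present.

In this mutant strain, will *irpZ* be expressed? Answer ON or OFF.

ON

Cu²⁺ is absent, so ZorV is active.
QuvJ is non-functional in this strain, so it has no effect.
Required activator QuvJ is absent, so *quvU* is not transcribed.
So QuvU is not produced.
c-di-GMP is present, so KulX is active.
With repressor KulX bound, *yilW* is not transcribed.
So YilW is not produced.
Co²⁺ is present, so VelR is active.
Shikimate is absent, so TorT is inactive.
Activator VelR is present, so *morD* is transcribed.
So MorD is produced and active.
No repressor is bound and MorD is active, so *irpZ* is transcribed.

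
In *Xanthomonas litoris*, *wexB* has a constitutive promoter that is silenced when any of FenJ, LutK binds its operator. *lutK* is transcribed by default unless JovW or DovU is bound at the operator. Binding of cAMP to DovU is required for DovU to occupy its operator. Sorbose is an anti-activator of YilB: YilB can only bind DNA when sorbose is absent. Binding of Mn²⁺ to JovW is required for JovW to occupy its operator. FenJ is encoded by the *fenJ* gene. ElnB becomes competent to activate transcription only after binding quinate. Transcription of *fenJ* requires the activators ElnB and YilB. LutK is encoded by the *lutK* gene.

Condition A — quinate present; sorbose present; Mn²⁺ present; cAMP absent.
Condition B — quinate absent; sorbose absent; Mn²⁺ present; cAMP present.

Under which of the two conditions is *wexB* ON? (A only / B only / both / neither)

Condition A:
Quinate is present, so ElnB is active.
Sorbose is present, so YilB is inactive.
Required activator YilB is absent, so *fenJ* is not transcribed.
So FenJ is not produced.
Mn²⁺ is present, so JovW is active.
cAMP is absent, so DovU is inactive.
With repressor JovW bound, *lutK* is not transcribed.
So LutK is not produced.
With no repressor bound, *wexB* is transcribed.
→ *wexB* is ON in A.
Condition B:
Quinate is absent, so ElnB is inactive.
Sorbose is absent, so YilB is active.
Required activator ElnB is absent, so *fenJ* is not transcribed.
So FenJ is not produced.
Mn²⁺ is present, so JovW is active.
cAMP is present, so DovU is active.
With repressor JovW bound, *lutK* is not transcribed.
So LutK is not produced.
With no repressor bound, *wexB* is transcribed.
→ *wexB* is ON in B.

both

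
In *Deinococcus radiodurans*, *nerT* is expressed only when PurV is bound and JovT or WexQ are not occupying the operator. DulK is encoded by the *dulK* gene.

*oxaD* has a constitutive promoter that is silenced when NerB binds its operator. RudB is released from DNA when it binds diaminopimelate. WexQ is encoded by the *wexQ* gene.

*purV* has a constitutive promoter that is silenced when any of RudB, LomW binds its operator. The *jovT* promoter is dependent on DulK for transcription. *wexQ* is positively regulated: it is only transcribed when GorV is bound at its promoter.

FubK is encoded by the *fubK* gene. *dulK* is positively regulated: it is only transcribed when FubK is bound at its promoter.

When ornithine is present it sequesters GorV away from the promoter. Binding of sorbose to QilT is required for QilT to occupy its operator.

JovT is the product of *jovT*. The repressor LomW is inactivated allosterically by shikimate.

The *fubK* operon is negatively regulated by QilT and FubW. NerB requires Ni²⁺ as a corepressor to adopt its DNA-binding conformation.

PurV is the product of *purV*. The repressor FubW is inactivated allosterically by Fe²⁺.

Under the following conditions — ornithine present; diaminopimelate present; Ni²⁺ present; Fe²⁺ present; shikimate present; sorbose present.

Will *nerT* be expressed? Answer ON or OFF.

ON

Sorbose is present, so QilT is active.
Fe²⁺ is present, so FubW is inactive.
With repressor QilT bound, *fubK* is not transcribed.
So FubK is not produced.
Required activator FubK is absent, so *dulK* is not transcribed.
So DulK is not produced.
Required activator DulK is absent, so *jovT* is not transcribed.
So JovT is not produced.
Diaminopimelate is present, so RudB is inactive.
Shikimate is present, so LomW is inactive.
With no repressor bound, *purV* is transcribed.
So PurV is produced and active.
Ornithine is present, so GorV is inactive.
Required activator GorV is absent, so *wexQ* is not transcribed.
So WexQ is not produced.
No repressor is bound and PurV is active, so *nerT* is transcribed.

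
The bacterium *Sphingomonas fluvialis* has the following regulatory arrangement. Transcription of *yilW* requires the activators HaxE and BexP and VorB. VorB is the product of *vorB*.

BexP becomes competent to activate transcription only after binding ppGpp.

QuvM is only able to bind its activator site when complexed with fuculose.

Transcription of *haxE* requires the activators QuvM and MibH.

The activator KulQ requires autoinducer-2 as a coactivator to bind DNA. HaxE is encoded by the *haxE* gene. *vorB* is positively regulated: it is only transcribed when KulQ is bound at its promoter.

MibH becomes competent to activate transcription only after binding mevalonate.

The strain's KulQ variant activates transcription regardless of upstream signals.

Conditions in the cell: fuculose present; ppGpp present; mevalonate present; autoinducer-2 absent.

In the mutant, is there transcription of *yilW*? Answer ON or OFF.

Fuculose is present, so QuvM is active.
Mevalonate is present, so MibH is active.
No repressor is bound and QuvM and MibH are active, so *haxE* is transcribed.
So HaxE is produced and active.
ppGpp is present, so BexP is active.
KulQ is constitutively active in this strain.
No repressor is bound and KulQ is active, so *vorB* is transcribed.
So VorB is produced and active.
No repressor is bound and HaxE and BexP and VorB are active, so *yilW* is transcribed.

ON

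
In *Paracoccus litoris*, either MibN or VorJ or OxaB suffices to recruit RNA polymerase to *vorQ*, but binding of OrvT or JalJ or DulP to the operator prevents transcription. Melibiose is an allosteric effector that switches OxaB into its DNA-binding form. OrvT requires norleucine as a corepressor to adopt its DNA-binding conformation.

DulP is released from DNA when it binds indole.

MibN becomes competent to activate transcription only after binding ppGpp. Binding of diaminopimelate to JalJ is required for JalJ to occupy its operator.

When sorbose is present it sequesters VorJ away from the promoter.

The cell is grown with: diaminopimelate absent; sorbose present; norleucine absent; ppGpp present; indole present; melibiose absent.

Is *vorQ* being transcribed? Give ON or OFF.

Norleucine is absent, so OrvT is inactive.
ppGpp is present, so MibN is active.
Diaminopimelate is absent, so JalJ is inactive.
Sorbose is present, so VorJ is inactive.
Melibiose is absent, so OxaB is inactive.
Indole is present, so DulP is inactive.
Activator MibN is present, so *vorQ* is transcribed.

ON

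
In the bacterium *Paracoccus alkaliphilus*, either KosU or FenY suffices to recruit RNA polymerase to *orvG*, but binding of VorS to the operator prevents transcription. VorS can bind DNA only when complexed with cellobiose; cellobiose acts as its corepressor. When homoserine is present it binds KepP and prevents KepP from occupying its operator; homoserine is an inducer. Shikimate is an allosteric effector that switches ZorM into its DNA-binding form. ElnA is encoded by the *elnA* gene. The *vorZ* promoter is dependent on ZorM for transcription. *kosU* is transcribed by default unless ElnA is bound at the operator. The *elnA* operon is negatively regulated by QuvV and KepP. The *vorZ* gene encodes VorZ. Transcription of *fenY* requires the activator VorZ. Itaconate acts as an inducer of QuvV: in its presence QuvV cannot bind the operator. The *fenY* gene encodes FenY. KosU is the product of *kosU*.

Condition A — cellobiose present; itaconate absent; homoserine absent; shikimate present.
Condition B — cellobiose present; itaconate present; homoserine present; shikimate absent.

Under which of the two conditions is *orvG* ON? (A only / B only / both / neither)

neither

Condition A:
Cellobiose is present, so VorS is active.
Itaconate is absent, so QuvV is active.
Homoserine is absent, so KepP is active.
With repressor QuvV bound, *elnA* is not transcribed.
So ElnA is not produced.
With no repressor bound, *kosU* is transcribed.
So KosU is produced and active.
Shikimate is present, so ZorM is active.
No repressor is bound and ZorM is active, so *vorZ* is transcribed.
So VorZ is produced and active.
No repressor is bound and VorZ is active, so *fenY* is transcribed.
So FenY is produced and active.
With repressor VorS bound, *orvG* is not transcribed.
→ *orvG* is OFF in A.
Condition B:
Cellobiose is present, so VorS is active.
Itaconate is present, so QuvV is inactive.
Homoserine is present, so KepP is inactive.
With no repressor bound, *elnA* is transcribed.
So ElnA is produced and active.
With repressor ElnA bound, *kosU* is not transcribed.
So KosU is not produced.
Shikimate is absent, so ZorM is inactive.
Required activator ZorM is absent, so *vorZ* is not transcribed.
So VorZ is not produced.
Required activator VorZ is absent, so *fenY* is not transcribed.
So FenY is not produced.
With repressor VorS bound, *orvG* is not transcribed.
→ *orvG* is OFF in B.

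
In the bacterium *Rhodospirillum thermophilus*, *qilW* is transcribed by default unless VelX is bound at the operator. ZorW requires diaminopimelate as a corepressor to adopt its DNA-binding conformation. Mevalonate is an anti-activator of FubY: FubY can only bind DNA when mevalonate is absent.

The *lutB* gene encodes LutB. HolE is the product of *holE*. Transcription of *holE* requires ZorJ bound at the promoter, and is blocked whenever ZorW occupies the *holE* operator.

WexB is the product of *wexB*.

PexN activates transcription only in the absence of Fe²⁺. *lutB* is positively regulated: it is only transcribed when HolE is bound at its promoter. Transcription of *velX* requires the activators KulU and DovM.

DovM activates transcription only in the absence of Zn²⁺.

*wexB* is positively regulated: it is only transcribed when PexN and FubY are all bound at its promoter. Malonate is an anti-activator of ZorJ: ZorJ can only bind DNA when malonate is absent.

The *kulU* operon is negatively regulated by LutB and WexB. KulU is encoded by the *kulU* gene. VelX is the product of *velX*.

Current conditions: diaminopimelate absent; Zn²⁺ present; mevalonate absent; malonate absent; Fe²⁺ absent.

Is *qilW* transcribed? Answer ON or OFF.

Malonate is absent, so ZorJ is active.
Diaminopimelate is absent, so ZorW is inactive.
No repressor is bound and ZorJ is active, so *holE* is transcribed.
So HolE is produced and active.
No repressor is bound and HolE is active, so *lutB* is transcribed.
So LutB is produced and active.
Fe²⁺ is absent, so PexN is active.
Mevalonate is absent, so FubY is active.
No repressor is bound and PexN and FubY are active, so *wexB* is transcribed.
So WexB is produced and active.
With repressor LutB bound, *kulU* is not transcribed.
So KulU is not produced.
Zn²⁺ is present, so DovM is inactive.
Required activator KulU is absent, so *velX* is not transcribed.
So VelX is not produced.
With no repressor bound, *qilW* is transcribed.

ON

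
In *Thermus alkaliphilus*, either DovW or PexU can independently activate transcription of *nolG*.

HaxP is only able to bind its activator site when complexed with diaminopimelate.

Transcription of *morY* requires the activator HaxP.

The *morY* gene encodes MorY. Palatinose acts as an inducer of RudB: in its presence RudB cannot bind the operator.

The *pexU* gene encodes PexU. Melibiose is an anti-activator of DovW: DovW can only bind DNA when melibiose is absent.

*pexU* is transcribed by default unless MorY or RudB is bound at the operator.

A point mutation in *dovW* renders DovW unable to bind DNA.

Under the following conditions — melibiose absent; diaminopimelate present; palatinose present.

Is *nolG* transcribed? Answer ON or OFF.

DovW is non-functional in this strain, so it has no effect.
Diaminopimelate is present, so HaxP is active.
No repressor is bound and HaxP is active, so *morY* is transcribed.
So MorY is produced and active.
Palatinose is present, so RudB is inactive.
With repressor MorY bound, *pexU* is not transcribed.
So PexU is not produced.
No activator is available at the *nolG* promoter, so *nolG* is not transcribed.

OFF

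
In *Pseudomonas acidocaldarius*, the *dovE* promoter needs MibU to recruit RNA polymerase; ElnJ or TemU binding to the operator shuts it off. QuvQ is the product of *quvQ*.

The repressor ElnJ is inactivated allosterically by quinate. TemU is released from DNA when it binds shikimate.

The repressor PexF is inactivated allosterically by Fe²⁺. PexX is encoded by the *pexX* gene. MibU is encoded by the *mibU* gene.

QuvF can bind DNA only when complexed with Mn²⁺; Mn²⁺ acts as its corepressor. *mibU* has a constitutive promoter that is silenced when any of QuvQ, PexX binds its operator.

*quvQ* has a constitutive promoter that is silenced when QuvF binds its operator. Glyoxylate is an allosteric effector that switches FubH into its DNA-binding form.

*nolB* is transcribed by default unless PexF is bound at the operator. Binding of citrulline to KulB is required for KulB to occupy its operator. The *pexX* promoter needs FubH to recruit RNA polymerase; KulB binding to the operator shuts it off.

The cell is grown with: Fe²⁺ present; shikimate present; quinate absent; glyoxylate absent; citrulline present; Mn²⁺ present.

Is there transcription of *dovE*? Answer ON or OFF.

OFF

Quinate is absent, so ElnJ is active.
Shikimate is present, so TemU is inactive.
Mn²⁺ is present, so QuvF is active.
With repressor QuvF bound, *quvQ* is not transcribed.
So QuvQ is not produced.
Citrulline is present, so KulB is active.
Glyoxylate is absent, so FubH is inactive.
With repressor KulB bound, *pexX* is not transcribed.
So PexX is not produced.
With no repressor bound, *mibU* is transcribed.
So MibU is produced and active.
With repressor ElnJ bound, *dovE* is not transcribed.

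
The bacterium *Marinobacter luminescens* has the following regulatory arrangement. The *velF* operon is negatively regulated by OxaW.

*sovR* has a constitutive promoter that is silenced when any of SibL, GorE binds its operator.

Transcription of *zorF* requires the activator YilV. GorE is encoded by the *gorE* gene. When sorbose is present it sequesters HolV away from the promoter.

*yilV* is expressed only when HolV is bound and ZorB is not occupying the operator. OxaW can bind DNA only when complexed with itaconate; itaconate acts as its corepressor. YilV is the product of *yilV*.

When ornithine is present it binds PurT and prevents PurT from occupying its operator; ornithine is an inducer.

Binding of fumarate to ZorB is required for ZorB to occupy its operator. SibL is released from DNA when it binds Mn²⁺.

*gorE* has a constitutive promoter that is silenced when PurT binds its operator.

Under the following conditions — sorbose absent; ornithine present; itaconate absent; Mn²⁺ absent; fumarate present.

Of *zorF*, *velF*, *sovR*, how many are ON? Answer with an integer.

Sorbose is absent, so HolV is active.
Fumarate is present, so ZorB is active.
With repressor ZorB bound, *yilV* is not transcribed.
So YilV is not produced.
Required activator YilV is absent, so *zorF* is not transcribed.
→ *zorF* is OFF.
Itaconate is absent, so OxaW is inactive.
With no repressor bound, *velF* is transcribed.
→ *velF* is ON.
Mn²⁺ is absent, so SibL is active.
Ornithine is present, so PurT is inactive.
With no repressor bound, *gorE* is transcribed.
So GorE is produced and active.
With repressor SibL bound, *sovR* is not transcribed.
→ *sovR* is OFF.
1 of the 3 genes is transcribed.

1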